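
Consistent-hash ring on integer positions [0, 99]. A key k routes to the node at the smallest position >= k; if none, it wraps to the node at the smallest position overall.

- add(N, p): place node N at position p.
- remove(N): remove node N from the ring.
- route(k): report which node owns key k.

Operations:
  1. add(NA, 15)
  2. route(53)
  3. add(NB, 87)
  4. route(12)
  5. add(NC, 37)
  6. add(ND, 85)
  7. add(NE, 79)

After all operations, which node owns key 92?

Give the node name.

Op 1: add NA@15 -> ring=[15:NA]
Op 2: route key 53: none >= 53, wrap to smallest pos 15 -> NA
Op 3: add NB@87 -> ring=[15:NA,87:NB]
Op 4: route key 12: smallest pos >= 12 is 15 -> NA
Op 5: add NC@37 -> ring=[15:NA,37:NC,87:NB]
Op 6: add ND@85 -> ring=[15:NA,37:NC,85:ND,87:NB]
Op 7: add NE@79 -> ring=[15:NA,37:NC,79:NE,85:ND,87:NB]
Final route key 92: none >= 92, wrap to smallest pos 15 -> NA

Answer: NA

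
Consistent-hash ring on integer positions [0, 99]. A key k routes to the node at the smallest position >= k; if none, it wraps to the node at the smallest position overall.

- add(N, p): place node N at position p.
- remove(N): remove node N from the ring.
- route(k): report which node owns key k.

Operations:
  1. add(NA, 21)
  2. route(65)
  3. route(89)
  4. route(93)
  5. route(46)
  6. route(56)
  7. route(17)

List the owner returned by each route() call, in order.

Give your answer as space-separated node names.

Op 1: add NA@21 -> ring=[21:NA]
Op 2: route key 65: none >= 65, wrap to smallest pos 21 -> NA
Op 3: route key 89: none >= 89, wrap to smallest pos 21 -> NA
Op 4: route key 93: none >= 93, wrap to smallest pos 21 -> NA
Op 5: route key 46: none >= 46, wrap to smallest pos 21 -> NA
Op 6: route key 56: none >= 56, wrap to smallest pos 21 -> NA
Op 7: route key 17: smallest pos >= 17 is 21 -> NA

Answer: NA NA NA NA NA NA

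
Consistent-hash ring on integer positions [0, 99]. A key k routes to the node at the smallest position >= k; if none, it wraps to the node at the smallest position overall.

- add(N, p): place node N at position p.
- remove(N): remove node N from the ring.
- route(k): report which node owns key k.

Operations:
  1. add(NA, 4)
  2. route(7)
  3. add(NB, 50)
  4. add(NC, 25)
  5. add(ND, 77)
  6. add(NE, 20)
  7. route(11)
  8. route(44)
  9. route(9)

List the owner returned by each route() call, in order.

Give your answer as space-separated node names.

Op 1: add NA@4 -> ring=[4:NA]
Op 2: route key 7: none >= 7, wrap to smallest pos 4 -> NA
Op 3: add NB@50 -> ring=[4:NA,50:NB]
Op 4: add NC@25 -> ring=[4:NA,25:NC,50:NB]
Op 5: add ND@77 -> ring=[4:NA,25:NC,50:NB,77:ND]
Op 6: add NE@20 -> ring=[4:NA,20:NE,25:NC,50:NB,77:ND]
Op 7: route key 11: smallest pos >= 11 is 20 -> NE
Op 8: route key 44: smallest pos >= 44 is 50 -> NB
Op 9: route key 9: smallest pos >= 9 is 20 -> NE

Answer: NA NE NB NE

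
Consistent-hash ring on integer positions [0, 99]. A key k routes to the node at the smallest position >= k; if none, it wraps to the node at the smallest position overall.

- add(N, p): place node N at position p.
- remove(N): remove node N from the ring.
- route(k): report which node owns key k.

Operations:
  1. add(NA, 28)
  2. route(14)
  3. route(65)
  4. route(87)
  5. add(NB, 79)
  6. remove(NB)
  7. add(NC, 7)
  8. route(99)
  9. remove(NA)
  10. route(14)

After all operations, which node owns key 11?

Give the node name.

Answer: NC

Derivation:
Op 1: add NA@28 -> ring=[28:NA]
Op 2: route key 14: smallest pos >= 14 is 28 -> NA
Op 3: route key 65: none >= 65, wrap to smallest pos 28 -> NA
Op 4: route key 87: none >= 87, wrap to smallest pos 28 -> NA
Op 5: add NB@79 -> ring=[28:NA,79:NB]
Op 6: remove NB -> ring=[28:NA]
Op 7: add NC@7 -> ring=[7:NC,28:NA]
Op 8: route key 99: none >= 99, wrap to smallest pos 7 -> NC
Op 9: remove NA -> ring=[7:NC]
Op 10: route key 14: none >= 14, wrap to smallest pos 7 -> NC
Final route key 11: none >= 11, wrap to smallest pos 7 -> NC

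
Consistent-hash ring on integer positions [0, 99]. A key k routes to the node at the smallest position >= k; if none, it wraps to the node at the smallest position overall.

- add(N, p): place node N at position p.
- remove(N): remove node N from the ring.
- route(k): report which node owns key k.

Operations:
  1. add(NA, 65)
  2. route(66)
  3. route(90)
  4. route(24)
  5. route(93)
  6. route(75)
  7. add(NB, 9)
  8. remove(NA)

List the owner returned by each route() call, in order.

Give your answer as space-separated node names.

Answer: NA NA NA NA NA

Derivation:
Op 1: add NA@65 -> ring=[65:NA]
Op 2: route key 66: none >= 66, wrap to smallest pos 65 -> NA
Op 3: route key 90: none >= 90, wrap to smallest pos 65 -> NA
Op 4: route key 24: smallest pos >= 24 is 65 -> NA
Op 5: route key 93: none >= 93, wrap to smallest pos 65 -> NA
Op 6: route key 75: none >= 75, wrap to smallest pos 65 -> NA
Op 7: add NB@9 -> ring=[9:NB,65:NA]
Op 8: remove NA -> ring=[9:NB]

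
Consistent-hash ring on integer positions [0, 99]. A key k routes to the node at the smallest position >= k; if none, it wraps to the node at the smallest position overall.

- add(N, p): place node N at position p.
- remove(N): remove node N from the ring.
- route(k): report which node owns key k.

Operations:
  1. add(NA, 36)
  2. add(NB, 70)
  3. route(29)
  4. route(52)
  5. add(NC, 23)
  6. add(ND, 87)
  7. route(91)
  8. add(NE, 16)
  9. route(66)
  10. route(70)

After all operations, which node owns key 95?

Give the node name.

Answer: NE

Derivation:
Op 1: add NA@36 -> ring=[36:NA]
Op 2: add NB@70 -> ring=[36:NA,70:NB]
Op 3: route key 29: smallest pos >= 29 is 36 -> NA
Op 4: route key 52: smallest pos >= 52 is 70 -> NB
Op 5: add NC@23 -> ring=[23:NC,36:NA,70:NB]
Op 6: add ND@87 -> ring=[23:NC,36:NA,70:NB,87:ND]
Op 7: route key 91: none >= 91, wrap to smallest pos 23 -> NC
Op 8: add NE@16 -> ring=[16:NE,23:NC,36:NA,70:NB,87:ND]
Op 9: route key 66: smallest pos >= 66 is 70 -> NB
Op 10: route key 70: smallest pos >= 70 is 70 -> NB
Final route key 95: none >= 95, wrap to smallest pos 16 -> NE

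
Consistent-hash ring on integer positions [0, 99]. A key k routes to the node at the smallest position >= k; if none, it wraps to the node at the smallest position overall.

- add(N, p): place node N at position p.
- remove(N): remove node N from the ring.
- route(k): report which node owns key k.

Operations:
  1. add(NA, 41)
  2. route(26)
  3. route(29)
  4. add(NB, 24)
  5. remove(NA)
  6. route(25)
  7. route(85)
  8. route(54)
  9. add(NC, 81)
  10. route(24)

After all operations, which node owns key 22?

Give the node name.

Answer: NB

Derivation:
Op 1: add NA@41 -> ring=[41:NA]
Op 2: route key 26: smallest pos >= 26 is 41 -> NA
Op 3: route key 29: smallest pos >= 29 is 41 -> NA
Op 4: add NB@24 -> ring=[24:NB,41:NA]
Op 5: remove NA -> ring=[24:NB]
Op 6: route key 25: none >= 25, wrap to smallest pos 24 -> NB
Op 7: route key 85: none >= 85, wrap to smallest pos 24 -> NB
Op 8: route key 54: none >= 54, wrap to smallest pos 24 -> NB
Op 9: add NC@81 -> ring=[24:NB,81:NC]
Op 10: route key 24: smallest pos >= 24 is 24 -> NB
Final route key 22: smallest pos >= 22 is 24 -> NB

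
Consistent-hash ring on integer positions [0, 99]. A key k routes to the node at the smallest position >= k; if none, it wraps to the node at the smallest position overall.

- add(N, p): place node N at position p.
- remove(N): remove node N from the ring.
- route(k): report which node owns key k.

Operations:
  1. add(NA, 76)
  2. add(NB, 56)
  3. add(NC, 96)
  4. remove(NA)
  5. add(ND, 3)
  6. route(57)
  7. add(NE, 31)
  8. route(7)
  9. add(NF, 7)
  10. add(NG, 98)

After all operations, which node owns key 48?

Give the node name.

Answer: NB

Derivation:
Op 1: add NA@76 -> ring=[76:NA]
Op 2: add NB@56 -> ring=[56:NB,76:NA]
Op 3: add NC@96 -> ring=[56:NB,76:NA,96:NC]
Op 4: remove NA -> ring=[56:NB,96:NC]
Op 5: add ND@3 -> ring=[3:ND,56:NB,96:NC]
Op 6: route key 57: smallest pos >= 57 is 96 -> NC
Op 7: add NE@31 -> ring=[3:ND,31:NE,56:NB,96:NC]
Op 8: route key 7: smallest pos >= 7 is 31 -> NE
Op 9: add NF@7 -> ring=[3:ND,7:NF,31:NE,56:NB,96:NC]
Op 10: add NG@98 -> ring=[3:ND,7:NF,31:NE,56:NB,96:NC,98:NG]
Final route key 48: smallest pos >= 48 is 56 -> NB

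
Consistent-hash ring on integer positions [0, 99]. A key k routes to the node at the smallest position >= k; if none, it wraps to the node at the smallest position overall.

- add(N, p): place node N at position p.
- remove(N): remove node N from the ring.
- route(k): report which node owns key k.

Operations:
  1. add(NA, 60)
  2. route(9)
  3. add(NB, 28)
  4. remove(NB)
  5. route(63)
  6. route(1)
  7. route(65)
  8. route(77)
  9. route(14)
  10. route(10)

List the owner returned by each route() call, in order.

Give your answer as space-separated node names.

Op 1: add NA@60 -> ring=[60:NA]
Op 2: route key 9: smallest pos >= 9 is 60 -> NA
Op 3: add NB@28 -> ring=[28:NB,60:NA]
Op 4: remove NB -> ring=[60:NA]
Op 5: route key 63: none >= 63, wrap to smallest pos 60 -> NA
Op 6: route key 1: smallest pos >= 1 is 60 -> NA
Op 7: route key 65: none >= 65, wrap to smallest pos 60 -> NA
Op 8: route key 77: none >= 77, wrap to smallest pos 60 -> NA
Op 9: route key 14: smallest pos >= 14 is 60 -> NA
Op 10: route key 10: smallest pos >= 10 is 60 -> NA

Answer: NA NA NA NA NA NA NA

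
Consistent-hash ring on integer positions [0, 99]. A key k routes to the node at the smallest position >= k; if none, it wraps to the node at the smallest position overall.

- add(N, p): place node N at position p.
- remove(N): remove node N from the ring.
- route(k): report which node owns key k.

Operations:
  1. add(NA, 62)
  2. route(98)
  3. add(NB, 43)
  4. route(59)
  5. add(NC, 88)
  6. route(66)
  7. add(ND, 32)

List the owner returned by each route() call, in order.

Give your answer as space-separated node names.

Op 1: add NA@62 -> ring=[62:NA]
Op 2: route key 98: none >= 98, wrap to smallest pos 62 -> NA
Op 3: add NB@43 -> ring=[43:NB,62:NA]
Op 4: route key 59: smallest pos >= 59 is 62 -> NA
Op 5: add NC@88 -> ring=[43:NB,62:NA,88:NC]
Op 6: route key 66: smallest pos >= 66 is 88 -> NC
Op 7: add ND@32 -> ring=[32:ND,43:NB,62:NA,88:NC]

Answer: NA NA NC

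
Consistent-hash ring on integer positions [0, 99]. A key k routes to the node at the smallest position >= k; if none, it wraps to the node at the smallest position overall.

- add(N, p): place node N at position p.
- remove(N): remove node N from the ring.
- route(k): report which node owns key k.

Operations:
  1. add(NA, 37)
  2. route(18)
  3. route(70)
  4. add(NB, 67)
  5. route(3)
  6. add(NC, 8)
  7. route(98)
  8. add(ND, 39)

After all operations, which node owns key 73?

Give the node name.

Answer: NC

Derivation:
Op 1: add NA@37 -> ring=[37:NA]
Op 2: route key 18: smallest pos >= 18 is 37 -> NA
Op 3: route key 70: none >= 70, wrap to smallest pos 37 -> NA
Op 4: add NB@67 -> ring=[37:NA,67:NB]
Op 5: route key 3: smallest pos >= 3 is 37 -> NA
Op 6: add NC@8 -> ring=[8:NC,37:NA,67:NB]
Op 7: route key 98: none >= 98, wrap to smallest pos 8 -> NC
Op 8: add ND@39 -> ring=[8:NC,37:NA,39:ND,67:NB]
Final route key 73: none >= 73, wrap to smallest pos 8 -> NC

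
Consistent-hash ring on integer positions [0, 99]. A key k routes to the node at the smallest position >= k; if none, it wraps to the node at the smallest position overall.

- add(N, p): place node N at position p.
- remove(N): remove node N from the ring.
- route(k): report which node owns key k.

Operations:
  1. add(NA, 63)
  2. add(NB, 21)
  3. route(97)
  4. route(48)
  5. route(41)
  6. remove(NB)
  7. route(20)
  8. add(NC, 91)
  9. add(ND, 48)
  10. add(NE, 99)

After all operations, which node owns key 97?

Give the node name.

Answer: NE

Derivation:
Op 1: add NA@63 -> ring=[63:NA]
Op 2: add NB@21 -> ring=[21:NB,63:NA]
Op 3: route key 97: none >= 97, wrap to smallest pos 21 -> NB
Op 4: route key 48: smallest pos >= 48 is 63 -> NA
Op 5: route key 41: smallest pos >= 41 is 63 -> NA
Op 6: remove NB -> ring=[63:NA]
Op 7: route key 20: smallest pos >= 20 is 63 -> NA
Op 8: add NC@91 -> ring=[63:NA,91:NC]
Op 9: add ND@48 -> ring=[48:ND,63:NA,91:NC]
Op 10: add NE@99 -> ring=[48:ND,63:NA,91:NC,99:NE]
Final route key 97: smallest pos >= 97 is 99 -> NE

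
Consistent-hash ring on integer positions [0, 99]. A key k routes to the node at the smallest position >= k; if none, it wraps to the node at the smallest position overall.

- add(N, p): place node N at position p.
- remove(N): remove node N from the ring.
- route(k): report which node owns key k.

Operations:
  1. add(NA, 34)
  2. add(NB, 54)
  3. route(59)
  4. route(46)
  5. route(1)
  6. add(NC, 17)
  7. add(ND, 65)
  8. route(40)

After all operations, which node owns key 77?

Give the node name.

Answer: NC

Derivation:
Op 1: add NA@34 -> ring=[34:NA]
Op 2: add NB@54 -> ring=[34:NA,54:NB]
Op 3: route key 59: none >= 59, wrap to smallest pos 34 -> NA
Op 4: route key 46: smallest pos >= 46 is 54 -> NB
Op 5: route key 1: smallest pos >= 1 is 34 -> NA
Op 6: add NC@17 -> ring=[17:NC,34:NA,54:NB]
Op 7: add ND@65 -> ring=[17:NC,34:NA,54:NB,65:ND]
Op 8: route key 40: smallest pos >= 40 is 54 -> NB
Final route key 77: none >= 77, wrap to smallest pos 17 -> NC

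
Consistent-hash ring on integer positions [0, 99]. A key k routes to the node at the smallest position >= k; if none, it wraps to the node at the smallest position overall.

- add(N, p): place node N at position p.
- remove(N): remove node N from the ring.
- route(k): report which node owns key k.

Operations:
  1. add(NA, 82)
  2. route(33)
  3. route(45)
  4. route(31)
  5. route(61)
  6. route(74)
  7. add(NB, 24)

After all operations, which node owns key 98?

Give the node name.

Op 1: add NA@82 -> ring=[82:NA]
Op 2: route key 33: smallest pos >= 33 is 82 -> NA
Op 3: route key 45: smallest pos >= 45 is 82 -> NA
Op 4: route key 31: smallest pos >= 31 is 82 -> NA
Op 5: route key 61: smallest pos >= 61 is 82 -> NA
Op 6: route key 74: smallest pos >= 74 is 82 -> NA
Op 7: add NB@24 -> ring=[24:NB,82:NA]
Final route key 98: none >= 98, wrap to smallest pos 24 -> NB

Answer: NB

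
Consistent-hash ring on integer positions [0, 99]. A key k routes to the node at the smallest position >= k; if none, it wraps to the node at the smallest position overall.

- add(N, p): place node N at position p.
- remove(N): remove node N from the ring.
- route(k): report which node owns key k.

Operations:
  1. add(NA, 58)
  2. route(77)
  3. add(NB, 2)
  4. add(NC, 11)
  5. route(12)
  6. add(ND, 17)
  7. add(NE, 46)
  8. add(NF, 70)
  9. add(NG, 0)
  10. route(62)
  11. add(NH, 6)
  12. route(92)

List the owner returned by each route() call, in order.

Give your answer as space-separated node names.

Op 1: add NA@58 -> ring=[58:NA]
Op 2: route key 77: none >= 77, wrap to smallest pos 58 -> NA
Op 3: add NB@2 -> ring=[2:NB,58:NA]
Op 4: add NC@11 -> ring=[2:NB,11:NC,58:NA]
Op 5: route key 12: smallest pos >= 12 is 58 -> NA
Op 6: add ND@17 -> ring=[2:NB,11:NC,17:ND,58:NA]
Op 7: add NE@46 -> ring=[2:NB,11:NC,17:ND,46:NE,58:NA]
Op 8: add NF@70 -> ring=[2:NB,11:NC,17:ND,46:NE,58:NA,70:NF]
Op 9: add NG@0 -> ring=[0:NG,2:NB,11:NC,17:ND,46:NE,58:NA,70:NF]
Op 10: route key 62: smallest pos >= 62 is 70 -> NF
Op 11: add NH@6 -> ring=[0:NG,2:NB,6:NH,11:NC,17:ND,46:NE,58:NA,70:NF]
Op 12: route key 92: none >= 92, wrap to smallest pos 0 -> NG

Answer: NA NA NF NG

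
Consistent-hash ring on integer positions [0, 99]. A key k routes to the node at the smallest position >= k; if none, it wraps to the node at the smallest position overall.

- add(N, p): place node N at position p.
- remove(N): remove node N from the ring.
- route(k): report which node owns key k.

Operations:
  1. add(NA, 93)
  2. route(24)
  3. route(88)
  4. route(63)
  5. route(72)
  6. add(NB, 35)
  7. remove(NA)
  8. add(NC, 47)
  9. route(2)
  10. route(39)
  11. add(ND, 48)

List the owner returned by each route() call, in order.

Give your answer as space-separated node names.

Answer: NA NA NA NA NB NC

Derivation:
Op 1: add NA@93 -> ring=[93:NA]
Op 2: route key 24: smallest pos >= 24 is 93 -> NA
Op 3: route key 88: smallest pos >= 88 is 93 -> NA
Op 4: route key 63: smallest pos >= 63 is 93 -> NA
Op 5: route key 72: smallest pos >= 72 is 93 -> NA
Op 6: add NB@35 -> ring=[35:NB,93:NA]
Op 7: remove NA -> ring=[35:NB]
Op 8: add NC@47 -> ring=[35:NB,47:NC]
Op 9: route key 2: smallest pos >= 2 is 35 -> NB
Op 10: route key 39: smallest pos >= 39 is 47 -> NC
Op 11: add ND@48 -> ring=[35:NB,47:NC,48:ND]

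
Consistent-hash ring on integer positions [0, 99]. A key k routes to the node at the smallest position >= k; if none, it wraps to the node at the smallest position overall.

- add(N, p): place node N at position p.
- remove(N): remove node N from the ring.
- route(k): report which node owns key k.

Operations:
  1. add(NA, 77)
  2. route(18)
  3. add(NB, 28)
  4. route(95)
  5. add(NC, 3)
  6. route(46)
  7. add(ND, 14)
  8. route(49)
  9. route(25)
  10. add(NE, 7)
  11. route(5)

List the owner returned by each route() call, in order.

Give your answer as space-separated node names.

Answer: NA NB NA NA NB NE

Derivation:
Op 1: add NA@77 -> ring=[77:NA]
Op 2: route key 18: smallest pos >= 18 is 77 -> NA
Op 3: add NB@28 -> ring=[28:NB,77:NA]
Op 4: route key 95: none >= 95, wrap to smallest pos 28 -> NB
Op 5: add NC@3 -> ring=[3:NC,28:NB,77:NA]
Op 6: route key 46: smallest pos >= 46 is 77 -> NA
Op 7: add ND@14 -> ring=[3:NC,14:ND,28:NB,77:NA]
Op 8: route key 49: smallest pos >= 49 is 77 -> NA
Op 9: route key 25: smallest pos >= 25 is 28 -> NB
Op 10: add NE@7 -> ring=[3:NC,7:NE,14:ND,28:NB,77:NA]
Op 11: route key 5: smallest pos >= 5 is 7 -> NE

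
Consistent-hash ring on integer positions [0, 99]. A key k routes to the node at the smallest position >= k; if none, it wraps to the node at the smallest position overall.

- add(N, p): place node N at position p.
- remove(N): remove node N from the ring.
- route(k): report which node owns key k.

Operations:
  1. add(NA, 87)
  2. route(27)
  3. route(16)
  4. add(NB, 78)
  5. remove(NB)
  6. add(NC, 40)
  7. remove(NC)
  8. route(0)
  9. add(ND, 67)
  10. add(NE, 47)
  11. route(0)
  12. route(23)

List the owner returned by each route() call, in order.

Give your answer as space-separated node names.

Op 1: add NA@87 -> ring=[87:NA]
Op 2: route key 27: smallest pos >= 27 is 87 -> NA
Op 3: route key 16: smallest pos >= 16 is 87 -> NA
Op 4: add NB@78 -> ring=[78:NB,87:NA]
Op 5: remove NB -> ring=[87:NA]
Op 6: add NC@40 -> ring=[40:NC,87:NA]
Op 7: remove NC -> ring=[87:NA]
Op 8: route key 0: smallest pos >= 0 is 87 -> NA
Op 9: add ND@67 -> ring=[67:ND,87:NA]
Op 10: add NE@47 -> ring=[47:NE,67:ND,87:NA]
Op 11: route key 0: smallest pos >= 0 is 47 -> NE
Op 12: route key 23: smallest pos >= 23 is 47 -> NE

Answer: NA NA NA NE NE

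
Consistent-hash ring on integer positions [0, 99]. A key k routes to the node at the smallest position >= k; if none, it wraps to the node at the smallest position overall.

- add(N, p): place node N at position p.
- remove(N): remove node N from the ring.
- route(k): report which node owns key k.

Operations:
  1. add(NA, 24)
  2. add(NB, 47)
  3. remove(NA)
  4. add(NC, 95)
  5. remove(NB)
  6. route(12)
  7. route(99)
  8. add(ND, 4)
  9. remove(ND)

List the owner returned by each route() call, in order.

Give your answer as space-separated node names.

Op 1: add NA@24 -> ring=[24:NA]
Op 2: add NB@47 -> ring=[24:NA,47:NB]
Op 3: remove NA -> ring=[47:NB]
Op 4: add NC@95 -> ring=[47:NB,95:NC]
Op 5: remove NB -> ring=[95:NC]
Op 6: route key 12: smallest pos >= 12 is 95 -> NC
Op 7: route key 99: none >= 99, wrap to smallest pos 95 -> NC
Op 8: add ND@4 -> ring=[4:ND,95:NC]
Op 9: remove ND -> ring=[95:NC]

Answer: NC NC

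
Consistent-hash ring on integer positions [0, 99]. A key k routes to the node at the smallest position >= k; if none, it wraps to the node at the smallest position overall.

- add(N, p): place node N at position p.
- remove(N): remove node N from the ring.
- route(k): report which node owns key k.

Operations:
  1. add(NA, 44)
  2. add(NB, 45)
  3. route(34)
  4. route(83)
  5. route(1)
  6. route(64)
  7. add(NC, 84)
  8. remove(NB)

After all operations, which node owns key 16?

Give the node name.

Op 1: add NA@44 -> ring=[44:NA]
Op 2: add NB@45 -> ring=[44:NA,45:NB]
Op 3: route key 34: smallest pos >= 34 is 44 -> NA
Op 4: route key 83: none >= 83, wrap to smallest pos 44 -> NA
Op 5: route key 1: smallest pos >= 1 is 44 -> NA
Op 6: route key 64: none >= 64, wrap to smallest pos 44 -> NA
Op 7: add NC@84 -> ring=[44:NA,45:NB,84:NC]
Op 8: remove NB -> ring=[44:NA,84:NC]
Final route key 16: smallest pos >= 16 is 44 -> NA

Answer: NA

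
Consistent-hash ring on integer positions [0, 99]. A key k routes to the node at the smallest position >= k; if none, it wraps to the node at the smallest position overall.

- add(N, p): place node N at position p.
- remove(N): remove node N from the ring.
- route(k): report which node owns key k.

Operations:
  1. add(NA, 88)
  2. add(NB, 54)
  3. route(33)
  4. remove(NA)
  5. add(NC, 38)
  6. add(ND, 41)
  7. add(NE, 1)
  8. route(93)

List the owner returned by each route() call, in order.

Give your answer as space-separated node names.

Answer: NB NE

Derivation:
Op 1: add NA@88 -> ring=[88:NA]
Op 2: add NB@54 -> ring=[54:NB,88:NA]
Op 3: route key 33: smallest pos >= 33 is 54 -> NB
Op 4: remove NA -> ring=[54:NB]
Op 5: add NC@38 -> ring=[38:NC,54:NB]
Op 6: add ND@41 -> ring=[38:NC,41:ND,54:NB]
Op 7: add NE@1 -> ring=[1:NE,38:NC,41:ND,54:NB]
Op 8: route key 93: none >= 93, wrap to smallest pos 1 -> NE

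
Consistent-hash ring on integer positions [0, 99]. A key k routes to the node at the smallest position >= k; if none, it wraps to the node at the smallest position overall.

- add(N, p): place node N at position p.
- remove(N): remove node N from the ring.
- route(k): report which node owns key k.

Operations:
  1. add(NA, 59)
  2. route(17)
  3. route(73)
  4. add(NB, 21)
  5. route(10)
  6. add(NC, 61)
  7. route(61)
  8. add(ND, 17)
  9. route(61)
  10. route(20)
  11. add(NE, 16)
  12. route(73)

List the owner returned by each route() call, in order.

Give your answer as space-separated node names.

Answer: NA NA NB NC NC NB NE

Derivation:
Op 1: add NA@59 -> ring=[59:NA]
Op 2: route key 17: smallest pos >= 17 is 59 -> NA
Op 3: route key 73: none >= 73, wrap to smallest pos 59 -> NA
Op 4: add NB@21 -> ring=[21:NB,59:NA]
Op 5: route key 10: smallest pos >= 10 is 21 -> NB
Op 6: add NC@61 -> ring=[21:NB,59:NA,61:NC]
Op 7: route key 61: smallest pos >= 61 is 61 -> NC
Op 8: add ND@17 -> ring=[17:ND,21:NB,59:NA,61:NC]
Op 9: route key 61: smallest pos >= 61 is 61 -> NC
Op 10: route key 20: smallest pos >= 20 is 21 -> NB
Op 11: add NE@16 -> ring=[16:NE,17:ND,21:NB,59:NA,61:NC]
Op 12: route key 73: none >= 73, wrap to smallest pos 16 -> NE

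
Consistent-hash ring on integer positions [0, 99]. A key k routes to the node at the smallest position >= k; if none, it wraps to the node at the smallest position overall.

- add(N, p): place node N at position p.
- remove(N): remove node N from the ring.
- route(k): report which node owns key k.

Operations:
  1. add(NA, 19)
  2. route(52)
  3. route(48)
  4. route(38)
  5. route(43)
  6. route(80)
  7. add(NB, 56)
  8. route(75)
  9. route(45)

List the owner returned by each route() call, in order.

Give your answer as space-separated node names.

Op 1: add NA@19 -> ring=[19:NA]
Op 2: route key 52: none >= 52, wrap to smallest pos 19 -> NA
Op 3: route key 48: none >= 48, wrap to smallest pos 19 -> NA
Op 4: route key 38: none >= 38, wrap to smallest pos 19 -> NA
Op 5: route key 43: none >= 43, wrap to smallest pos 19 -> NA
Op 6: route key 80: none >= 80, wrap to smallest pos 19 -> NA
Op 7: add NB@56 -> ring=[19:NA,56:NB]
Op 8: route key 75: none >= 75, wrap to smallest pos 19 -> NA
Op 9: route key 45: smallest pos >= 45 is 56 -> NB

Answer: NA NA NA NA NA NA NB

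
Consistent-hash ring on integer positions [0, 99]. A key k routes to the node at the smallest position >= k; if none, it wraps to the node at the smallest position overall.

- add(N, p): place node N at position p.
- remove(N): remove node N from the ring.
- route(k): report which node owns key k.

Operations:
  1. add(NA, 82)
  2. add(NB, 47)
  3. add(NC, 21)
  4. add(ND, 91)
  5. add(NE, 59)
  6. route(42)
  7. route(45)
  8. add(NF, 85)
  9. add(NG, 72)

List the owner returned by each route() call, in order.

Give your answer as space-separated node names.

Answer: NB NB

Derivation:
Op 1: add NA@82 -> ring=[82:NA]
Op 2: add NB@47 -> ring=[47:NB,82:NA]
Op 3: add NC@21 -> ring=[21:NC,47:NB,82:NA]
Op 4: add ND@91 -> ring=[21:NC,47:NB,82:NA,91:ND]
Op 5: add NE@59 -> ring=[21:NC,47:NB,59:NE,82:NA,91:ND]
Op 6: route key 42: smallest pos >= 42 is 47 -> NB
Op 7: route key 45: smallest pos >= 45 is 47 -> NB
Op 8: add NF@85 -> ring=[21:NC,47:NB,59:NE,82:NA,85:NF,91:ND]
Op 9: add NG@72 -> ring=[21:NC,47:NB,59:NE,72:NG,82:NA,85:NF,91:ND]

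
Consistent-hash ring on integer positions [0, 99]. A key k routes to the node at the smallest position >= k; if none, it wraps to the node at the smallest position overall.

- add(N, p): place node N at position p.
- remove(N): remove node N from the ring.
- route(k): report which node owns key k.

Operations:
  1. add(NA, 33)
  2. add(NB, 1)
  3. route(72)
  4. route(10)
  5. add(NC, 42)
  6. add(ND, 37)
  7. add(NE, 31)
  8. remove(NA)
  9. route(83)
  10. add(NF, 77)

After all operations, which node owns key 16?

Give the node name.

Op 1: add NA@33 -> ring=[33:NA]
Op 2: add NB@1 -> ring=[1:NB,33:NA]
Op 3: route key 72: none >= 72, wrap to smallest pos 1 -> NB
Op 4: route key 10: smallest pos >= 10 is 33 -> NA
Op 5: add NC@42 -> ring=[1:NB,33:NA,42:NC]
Op 6: add ND@37 -> ring=[1:NB,33:NA,37:ND,42:NC]
Op 7: add NE@31 -> ring=[1:NB,31:NE,33:NA,37:ND,42:NC]
Op 8: remove NA -> ring=[1:NB,31:NE,37:ND,42:NC]
Op 9: route key 83: none >= 83, wrap to smallest pos 1 -> NB
Op 10: add NF@77 -> ring=[1:NB,31:NE,37:ND,42:NC,77:NF]
Final route key 16: smallest pos >= 16 is 31 -> NE

Answer: NE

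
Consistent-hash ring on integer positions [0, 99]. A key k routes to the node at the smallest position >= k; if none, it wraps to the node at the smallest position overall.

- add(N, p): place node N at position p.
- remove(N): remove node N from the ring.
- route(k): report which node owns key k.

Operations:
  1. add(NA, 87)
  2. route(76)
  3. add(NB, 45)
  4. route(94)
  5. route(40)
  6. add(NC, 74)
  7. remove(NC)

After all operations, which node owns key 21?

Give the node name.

Answer: NB

Derivation:
Op 1: add NA@87 -> ring=[87:NA]
Op 2: route key 76: smallest pos >= 76 is 87 -> NA
Op 3: add NB@45 -> ring=[45:NB,87:NA]
Op 4: route key 94: none >= 94, wrap to smallest pos 45 -> NB
Op 5: route key 40: smallest pos >= 40 is 45 -> NB
Op 6: add NC@74 -> ring=[45:NB,74:NC,87:NA]
Op 7: remove NC -> ring=[45:NB,87:NA]
Final route key 21: smallest pos >= 21 is 45 -> NB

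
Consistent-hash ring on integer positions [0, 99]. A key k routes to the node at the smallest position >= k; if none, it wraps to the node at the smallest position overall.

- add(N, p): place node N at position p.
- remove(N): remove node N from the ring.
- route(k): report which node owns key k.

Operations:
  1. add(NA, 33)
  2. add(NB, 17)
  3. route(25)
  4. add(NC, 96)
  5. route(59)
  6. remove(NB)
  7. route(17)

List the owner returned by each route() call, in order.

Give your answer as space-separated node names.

Op 1: add NA@33 -> ring=[33:NA]
Op 2: add NB@17 -> ring=[17:NB,33:NA]
Op 3: route key 25: smallest pos >= 25 is 33 -> NA
Op 4: add NC@96 -> ring=[17:NB,33:NA,96:NC]
Op 5: route key 59: smallest pos >= 59 is 96 -> NC
Op 6: remove NB -> ring=[33:NA,96:NC]
Op 7: route key 17: smallest pos >= 17 is 33 -> NA

Answer: NA NC NA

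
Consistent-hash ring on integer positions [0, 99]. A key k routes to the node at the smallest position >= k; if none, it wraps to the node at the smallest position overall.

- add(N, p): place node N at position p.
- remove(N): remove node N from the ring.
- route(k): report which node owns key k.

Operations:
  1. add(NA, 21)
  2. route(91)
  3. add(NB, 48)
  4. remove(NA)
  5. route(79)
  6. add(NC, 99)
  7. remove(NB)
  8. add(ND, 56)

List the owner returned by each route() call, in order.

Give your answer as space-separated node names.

Answer: NA NB

Derivation:
Op 1: add NA@21 -> ring=[21:NA]
Op 2: route key 91: none >= 91, wrap to smallest pos 21 -> NA
Op 3: add NB@48 -> ring=[21:NA,48:NB]
Op 4: remove NA -> ring=[48:NB]
Op 5: route key 79: none >= 79, wrap to smallest pos 48 -> NB
Op 6: add NC@99 -> ring=[48:NB,99:NC]
Op 7: remove NB -> ring=[99:NC]
Op 8: add ND@56 -> ring=[56:ND,99:NC]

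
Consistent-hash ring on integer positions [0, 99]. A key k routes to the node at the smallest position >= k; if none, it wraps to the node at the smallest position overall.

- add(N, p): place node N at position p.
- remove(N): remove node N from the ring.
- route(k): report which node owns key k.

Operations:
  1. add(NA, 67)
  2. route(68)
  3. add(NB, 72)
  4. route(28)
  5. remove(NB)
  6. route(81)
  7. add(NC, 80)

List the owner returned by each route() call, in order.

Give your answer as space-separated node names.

Op 1: add NA@67 -> ring=[67:NA]
Op 2: route key 68: none >= 68, wrap to smallest pos 67 -> NA
Op 3: add NB@72 -> ring=[67:NA,72:NB]
Op 4: route key 28: smallest pos >= 28 is 67 -> NA
Op 5: remove NB -> ring=[67:NA]
Op 6: route key 81: none >= 81, wrap to smallest pos 67 -> NA
Op 7: add NC@80 -> ring=[67:NA,80:NC]

Answer: NA NA NA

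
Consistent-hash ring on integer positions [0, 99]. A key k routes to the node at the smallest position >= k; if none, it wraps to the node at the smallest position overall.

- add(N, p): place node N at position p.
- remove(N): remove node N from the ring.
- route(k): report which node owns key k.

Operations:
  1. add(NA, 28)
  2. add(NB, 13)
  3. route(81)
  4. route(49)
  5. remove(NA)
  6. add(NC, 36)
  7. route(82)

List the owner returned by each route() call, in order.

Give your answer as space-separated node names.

Op 1: add NA@28 -> ring=[28:NA]
Op 2: add NB@13 -> ring=[13:NB,28:NA]
Op 3: route key 81: none >= 81, wrap to smallest pos 13 -> NB
Op 4: route key 49: none >= 49, wrap to smallest pos 13 -> NB
Op 5: remove NA -> ring=[13:NB]
Op 6: add NC@36 -> ring=[13:NB,36:NC]
Op 7: route key 82: none >= 82, wrap to smallest pos 13 -> NB

Answer: NB NB NB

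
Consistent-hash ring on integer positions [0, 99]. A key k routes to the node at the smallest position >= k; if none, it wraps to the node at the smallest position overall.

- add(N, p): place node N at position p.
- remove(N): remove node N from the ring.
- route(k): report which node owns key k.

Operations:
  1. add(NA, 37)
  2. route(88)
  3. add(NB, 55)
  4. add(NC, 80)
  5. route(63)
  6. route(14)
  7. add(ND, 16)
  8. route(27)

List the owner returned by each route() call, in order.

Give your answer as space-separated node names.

Op 1: add NA@37 -> ring=[37:NA]
Op 2: route key 88: none >= 88, wrap to smallest pos 37 -> NA
Op 3: add NB@55 -> ring=[37:NA,55:NB]
Op 4: add NC@80 -> ring=[37:NA,55:NB,80:NC]
Op 5: route key 63: smallest pos >= 63 is 80 -> NC
Op 6: route key 14: smallest pos >= 14 is 37 -> NA
Op 7: add ND@16 -> ring=[16:ND,37:NA,55:NB,80:NC]
Op 8: route key 27: smallest pos >= 27 is 37 -> NA

Answer: NA NC NA NA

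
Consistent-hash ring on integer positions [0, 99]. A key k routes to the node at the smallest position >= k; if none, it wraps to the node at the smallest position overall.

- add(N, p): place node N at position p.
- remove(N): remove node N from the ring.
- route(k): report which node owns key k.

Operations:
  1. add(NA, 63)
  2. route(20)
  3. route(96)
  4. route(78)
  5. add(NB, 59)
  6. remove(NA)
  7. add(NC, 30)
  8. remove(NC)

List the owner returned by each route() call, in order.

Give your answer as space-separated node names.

Op 1: add NA@63 -> ring=[63:NA]
Op 2: route key 20: smallest pos >= 20 is 63 -> NA
Op 3: route key 96: none >= 96, wrap to smallest pos 63 -> NA
Op 4: route key 78: none >= 78, wrap to smallest pos 63 -> NA
Op 5: add NB@59 -> ring=[59:NB,63:NA]
Op 6: remove NA -> ring=[59:NB]
Op 7: add NC@30 -> ring=[30:NC,59:NB]
Op 8: remove NC -> ring=[59:NB]

Answer: NA NA NA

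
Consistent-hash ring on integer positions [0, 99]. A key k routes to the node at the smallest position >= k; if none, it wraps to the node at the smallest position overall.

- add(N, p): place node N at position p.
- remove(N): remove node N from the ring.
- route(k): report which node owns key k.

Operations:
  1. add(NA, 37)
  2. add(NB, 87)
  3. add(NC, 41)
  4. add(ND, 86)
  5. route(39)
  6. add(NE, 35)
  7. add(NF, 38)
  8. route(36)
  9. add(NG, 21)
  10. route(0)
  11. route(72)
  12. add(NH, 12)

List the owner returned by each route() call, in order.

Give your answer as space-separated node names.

Op 1: add NA@37 -> ring=[37:NA]
Op 2: add NB@87 -> ring=[37:NA,87:NB]
Op 3: add NC@41 -> ring=[37:NA,41:NC,87:NB]
Op 4: add ND@86 -> ring=[37:NA,41:NC,86:ND,87:NB]
Op 5: route key 39: smallest pos >= 39 is 41 -> NC
Op 6: add NE@35 -> ring=[35:NE,37:NA,41:NC,86:ND,87:NB]
Op 7: add NF@38 -> ring=[35:NE,37:NA,38:NF,41:NC,86:ND,87:NB]
Op 8: route key 36: smallest pos >= 36 is 37 -> NA
Op 9: add NG@21 -> ring=[21:NG,35:NE,37:NA,38:NF,41:NC,86:ND,87:NB]
Op 10: route key 0: smallest pos >= 0 is 21 -> NG
Op 11: route key 72: smallest pos >= 72 is 86 -> ND
Op 12: add NH@12 -> ring=[12:NH,21:NG,35:NE,37:NA,38:NF,41:NC,86:ND,87:NB]

Answer: NC NA NG ND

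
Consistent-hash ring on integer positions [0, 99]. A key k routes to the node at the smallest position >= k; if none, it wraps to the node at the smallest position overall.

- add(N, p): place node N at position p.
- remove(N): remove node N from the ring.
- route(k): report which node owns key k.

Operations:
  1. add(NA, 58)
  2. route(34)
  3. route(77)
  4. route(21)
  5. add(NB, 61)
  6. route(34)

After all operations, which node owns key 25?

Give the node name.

Op 1: add NA@58 -> ring=[58:NA]
Op 2: route key 34: smallest pos >= 34 is 58 -> NA
Op 3: route key 77: none >= 77, wrap to smallest pos 58 -> NA
Op 4: route key 21: smallest pos >= 21 is 58 -> NA
Op 5: add NB@61 -> ring=[58:NA,61:NB]
Op 6: route key 34: smallest pos >= 34 is 58 -> NA
Final route key 25: smallest pos >= 25 is 58 -> NA

Answer: NA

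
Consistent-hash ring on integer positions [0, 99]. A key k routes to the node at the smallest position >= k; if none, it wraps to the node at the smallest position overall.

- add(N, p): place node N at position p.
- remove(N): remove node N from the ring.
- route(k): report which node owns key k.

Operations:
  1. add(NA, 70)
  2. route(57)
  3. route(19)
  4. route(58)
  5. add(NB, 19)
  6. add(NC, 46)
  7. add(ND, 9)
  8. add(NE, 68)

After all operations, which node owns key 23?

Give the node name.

Op 1: add NA@70 -> ring=[70:NA]
Op 2: route key 57: smallest pos >= 57 is 70 -> NA
Op 3: route key 19: smallest pos >= 19 is 70 -> NA
Op 4: route key 58: smallest pos >= 58 is 70 -> NA
Op 5: add NB@19 -> ring=[19:NB,70:NA]
Op 6: add NC@46 -> ring=[19:NB,46:NC,70:NA]
Op 7: add ND@9 -> ring=[9:ND,19:NB,46:NC,70:NA]
Op 8: add NE@68 -> ring=[9:ND,19:NB,46:NC,68:NE,70:NA]
Final route key 23: smallest pos >= 23 is 46 -> NC

Answer: NC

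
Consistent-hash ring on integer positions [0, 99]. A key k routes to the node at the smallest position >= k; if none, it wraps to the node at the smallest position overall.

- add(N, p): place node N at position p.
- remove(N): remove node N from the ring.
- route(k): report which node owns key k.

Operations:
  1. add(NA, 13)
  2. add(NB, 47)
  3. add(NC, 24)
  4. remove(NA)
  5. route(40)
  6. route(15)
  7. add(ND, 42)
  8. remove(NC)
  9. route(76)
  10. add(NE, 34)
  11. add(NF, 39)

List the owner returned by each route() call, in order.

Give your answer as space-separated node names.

Op 1: add NA@13 -> ring=[13:NA]
Op 2: add NB@47 -> ring=[13:NA,47:NB]
Op 3: add NC@24 -> ring=[13:NA,24:NC,47:NB]
Op 4: remove NA -> ring=[24:NC,47:NB]
Op 5: route key 40: smallest pos >= 40 is 47 -> NB
Op 6: route key 15: smallest pos >= 15 is 24 -> NC
Op 7: add ND@42 -> ring=[24:NC,42:ND,47:NB]
Op 8: remove NC -> ring=[42:ND,47:NB]
Op 9: route key 76: none >= 76, wrap to smallest pos 42 -> ND
Op 10: add NE@34 -> ring=[34:NE,42:ND,47:NB]
Op 11: add NF@39 -> ring=[34:NE,39:NF,42:ND,47:NB]

Answer: NB NC ND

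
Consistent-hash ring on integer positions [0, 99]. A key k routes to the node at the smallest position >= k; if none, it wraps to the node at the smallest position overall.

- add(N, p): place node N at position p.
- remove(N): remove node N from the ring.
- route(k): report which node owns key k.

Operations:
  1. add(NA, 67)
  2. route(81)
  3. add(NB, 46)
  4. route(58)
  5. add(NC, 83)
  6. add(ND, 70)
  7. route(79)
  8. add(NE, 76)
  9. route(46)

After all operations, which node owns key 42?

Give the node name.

Answer: NB

Derivation:
Op 1: add NA@67 -> ring=[67:NA]
Op 2: route key 81: none >= 81, wrap to smallest pos 67 -> NA
Op 3: add NB@46 -> ring=[46:NB,67:NA]
Op 4: route key 58: smallest pos >= 58 is 67 -> NA
Op 5: add NC@83 -> ring=[46:NB,67:NA,83:NC]
Op 6: add ND@70 -> ring=[46:NB,67:NA,70:ND,83:NC]
Op 7: route key 79: smallest pos >= 79 is 83 -> NC
Op 8: add NE@76 -> ring=[46:NB,67:NA,70:ND,76:NE,83:NC]
Op 9: route key 46: smallest pos >= 46 is 46 -> NB
Final route key 42: smallest pos >= 42 is 46 -> NB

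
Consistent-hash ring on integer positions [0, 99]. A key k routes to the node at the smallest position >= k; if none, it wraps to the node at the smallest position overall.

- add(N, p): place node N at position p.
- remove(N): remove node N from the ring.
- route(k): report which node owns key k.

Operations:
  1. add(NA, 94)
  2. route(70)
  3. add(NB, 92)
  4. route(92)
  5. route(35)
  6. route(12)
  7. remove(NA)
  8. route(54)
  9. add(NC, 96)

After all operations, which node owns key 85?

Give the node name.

Answer: NB

Derivation:
Op 1: add NA@94 -> ring=[94:NA]
Op 2: route key 70: smallest pos >= 70 is 94 -> NA
Op 3: add NB@92 -> ring=[92:NB,94:NA]
Op 4: route key 92: smallest pos >= 92 is 92 -> NB
Op 5: route key 35: smallest pos >= 35 is 92 -> NB
Op 6: route key 12: smallest pos >= 12 is 92 -> NB
Op 7: remove NA -> ring=[92:NB]
Op 8: route key 54: smallest pos >= 54 is 92 -> NB
Op 9: add NC@96 -> ring=[92:NB,96:NC]
Final route key 85: smallest pos >= 85 is 92 -> NB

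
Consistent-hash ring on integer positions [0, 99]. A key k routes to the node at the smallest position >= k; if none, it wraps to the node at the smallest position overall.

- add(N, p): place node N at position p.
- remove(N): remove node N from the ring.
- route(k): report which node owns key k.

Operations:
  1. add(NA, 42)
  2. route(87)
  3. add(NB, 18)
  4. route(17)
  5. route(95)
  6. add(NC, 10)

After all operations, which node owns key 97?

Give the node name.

Answer: NC

Derivation:
Op 1: add NA@42 -> ring=[42:NA]
Op 2: route key 87: none >= 87, wrap to smallest pos 42 -> NA
Op 3: add NB@18 -> ring=[18:NB,42:NA]
Op 4: route key 17: smallest pos >= 17 is 18 -> NB
Op 5: route key 95: none >= 95, wrap to smallest pos 18 -> NB
Op 6: add NC@10 -> ring=[10:NC,18:NB,42:NA]
Final route key 97: none >= 97, wrap to smallest pos 10 -> NC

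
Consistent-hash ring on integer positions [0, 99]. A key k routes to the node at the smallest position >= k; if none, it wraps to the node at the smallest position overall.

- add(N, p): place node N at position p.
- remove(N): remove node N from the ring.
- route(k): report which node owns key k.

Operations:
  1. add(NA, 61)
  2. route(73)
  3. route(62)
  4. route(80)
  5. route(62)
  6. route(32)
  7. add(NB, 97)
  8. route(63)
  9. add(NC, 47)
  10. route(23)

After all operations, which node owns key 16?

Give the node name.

Op 1: add NA@61 -> ring=[61:NA]
Op 2: route key 73: none >= 73, wrap to smallest pos 61 -> NA
Op 3: route key 62: none >= 62, wrap to smallest pos 61 -> NA
Op 4: route key 80: none >= 80, wrap to smallest pos 61 -> NA
Op 5: route key 62: none >= 62, wrap to smallest pos 61 -> NA
Op 6: route key 32: smallest pos >= 32 is 61 -> NA
Op 7: add NB@97 -> ring=[61:NA,97:NB]
Op 8: route key 63: smallest pos >= 63 is 97 -> NB
Op 9: add NC@47 -> ring=[47:NC,61:NA,97:NB]
Op 10: route key 23: smallest pos >= 23 is 47 -> NC
Final route key 16: smallest pos >= 16 is 47 -> NC

Answer: NC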